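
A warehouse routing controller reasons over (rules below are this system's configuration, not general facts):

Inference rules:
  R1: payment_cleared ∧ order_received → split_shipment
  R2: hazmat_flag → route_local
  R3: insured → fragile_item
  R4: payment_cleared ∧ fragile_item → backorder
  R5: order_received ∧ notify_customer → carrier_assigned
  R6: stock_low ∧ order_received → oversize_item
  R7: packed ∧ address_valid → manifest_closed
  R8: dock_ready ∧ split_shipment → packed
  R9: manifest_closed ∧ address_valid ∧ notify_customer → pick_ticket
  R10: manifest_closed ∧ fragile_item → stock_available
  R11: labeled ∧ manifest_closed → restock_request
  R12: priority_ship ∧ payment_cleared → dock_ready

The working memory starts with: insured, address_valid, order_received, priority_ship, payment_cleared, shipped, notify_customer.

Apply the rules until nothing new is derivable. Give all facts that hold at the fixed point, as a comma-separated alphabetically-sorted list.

Round 1 fires R1, R3, R5, R12, giving split_shipment, fragile_item, carrier_assigned, dock_ready.
Round 2 fires R4, R8, giving backorder, packed.
Round 3 fires R7, giving manifest_closed.
Round 4 fires R9, R10, giving pick_ticket, stock_available.

address_valid, backorder, carrier_assigned, dock_ready, fragile_item, insured, manifest_closed, notify_customer, order_received, packed, payment_cleared, pick_ticket, priority_ship, shipped, split_shipment, stock_available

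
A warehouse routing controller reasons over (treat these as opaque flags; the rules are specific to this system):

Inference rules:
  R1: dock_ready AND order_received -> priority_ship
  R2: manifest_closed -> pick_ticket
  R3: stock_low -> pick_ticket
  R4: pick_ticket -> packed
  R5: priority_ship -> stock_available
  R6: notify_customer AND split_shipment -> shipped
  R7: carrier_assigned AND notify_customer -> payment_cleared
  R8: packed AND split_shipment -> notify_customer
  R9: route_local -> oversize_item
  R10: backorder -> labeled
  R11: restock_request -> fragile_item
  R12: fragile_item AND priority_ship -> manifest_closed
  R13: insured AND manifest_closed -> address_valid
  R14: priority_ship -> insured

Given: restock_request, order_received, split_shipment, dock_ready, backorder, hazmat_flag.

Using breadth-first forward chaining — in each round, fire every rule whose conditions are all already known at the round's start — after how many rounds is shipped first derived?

Round 1: R1 [dock_ready AND order_received -> priority_ship]; R10 [backorder -> labeled]; R11 [restock_request -> fragile_item]. New: priority_ship, labeled, fragile_item.
Round 2: R5 [priority_ship -> stock_available]; R12 [fragile_item AND priority_ship -> manifest_closed]; R14 [priority_ship -> insured]. New: stock_available, manifest_closed, insured.
Round 3: R2 [manifest_closed -> pick_ticket]; R13 [insured AND manifest_closed -> address_valid]. New: pick_ticket, address_valid.
Round 4: R4 [pick_ticket -> packed]. New: packed.
Round 5: R8 [packed AND split_shipment -> notify_customer]. New: notify_customer.
Round 6: R6 [notify_customer AND split_shipment -> shipped]. New: shipped.
shipped first appears in round 6.

6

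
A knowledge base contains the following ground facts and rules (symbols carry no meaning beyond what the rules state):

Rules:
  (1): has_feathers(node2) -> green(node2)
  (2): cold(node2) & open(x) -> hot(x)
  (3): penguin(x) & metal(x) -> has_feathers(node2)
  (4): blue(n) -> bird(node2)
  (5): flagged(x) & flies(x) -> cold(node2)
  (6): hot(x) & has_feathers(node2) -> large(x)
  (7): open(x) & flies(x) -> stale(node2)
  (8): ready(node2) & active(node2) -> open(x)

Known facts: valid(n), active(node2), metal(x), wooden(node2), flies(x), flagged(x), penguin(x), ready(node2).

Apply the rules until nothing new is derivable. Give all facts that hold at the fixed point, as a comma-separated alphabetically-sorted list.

Round 1: (3) [penguin(x) & metal(x) -> has_feathers(node2)]; (5) [flagged(x) & flies(x) -> cold(node2)]; (8) [ready(node2) & active(node2) -> open(x)]. Adds has_feathers(node2), cold(node2), open(x).
Round 2: (1) [has_feathers(node2) -> green(node2)]; (2) [cold(node2) & open(x) -> hot(x)]; (7) [open(x) & flies(x) -> stale(node2)]. Adds green(node2), hot(x), stale(node2).
Round 3: (6) [hot(x) & has_feathers(node2) -> large(x)]. Adds large(x).

active(node2), cold(node2), flagged(x), flies(x), green(node2), has_feathers(node2), hot(x), large(x), metal(x), open(x), penguin(x), ready(node2), stale(node2), valid(n), wooden(node2)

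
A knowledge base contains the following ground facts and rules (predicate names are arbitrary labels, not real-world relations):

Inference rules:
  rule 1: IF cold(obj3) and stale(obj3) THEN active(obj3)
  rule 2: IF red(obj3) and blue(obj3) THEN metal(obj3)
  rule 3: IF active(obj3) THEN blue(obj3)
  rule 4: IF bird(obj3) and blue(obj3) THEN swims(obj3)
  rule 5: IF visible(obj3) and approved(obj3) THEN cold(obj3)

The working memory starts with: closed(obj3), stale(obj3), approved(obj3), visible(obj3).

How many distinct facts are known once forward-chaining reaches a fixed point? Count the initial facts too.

Round 1: rule 5 [IF visible(obj3) and approved(obj3) THEN cold(obj3)]. New: cold(obj3).
Round 2: rule 1 [IF cold(obj3) and stale(obj3) THEN active(obj3)]. New: active(obj3).
Round 3: rule 3 [IF active(obj3) THEN blue(obj3)]. New: blue(obj3).
Closure: {active(obj3), approved(obj3), blue(obj3), closed(obj3), cold(obj3), stale(obj3), visible(obj3)} — 7 facts.

7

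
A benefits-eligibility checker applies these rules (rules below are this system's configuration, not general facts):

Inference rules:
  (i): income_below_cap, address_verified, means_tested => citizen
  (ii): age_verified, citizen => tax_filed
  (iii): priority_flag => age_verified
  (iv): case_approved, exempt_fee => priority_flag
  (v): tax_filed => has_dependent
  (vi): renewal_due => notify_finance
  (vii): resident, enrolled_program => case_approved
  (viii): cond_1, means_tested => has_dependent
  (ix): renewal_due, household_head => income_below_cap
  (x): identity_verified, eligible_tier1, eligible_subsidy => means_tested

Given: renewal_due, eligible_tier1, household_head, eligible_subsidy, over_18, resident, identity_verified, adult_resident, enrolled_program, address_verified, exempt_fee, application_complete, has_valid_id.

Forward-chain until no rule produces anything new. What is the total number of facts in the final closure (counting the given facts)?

Round 1 fires (vi), (vii), (ix), (x), giving notify_finance, case_approved, income_below_cap, means_tested.
Round 2 fires (i), (iv), giving citizen, priority_flag.
Round 3 fires (iii), giving age_verified.
Round 4 fires (ii), giving tax_filed.
Round 5 fires (v), giving has_dependent.
Closure: {address_verified, adult_resident, age_verified, application_complete, case_approved, citizen, eligible_subsidy, eligible_tier1, enrolled_program, exempt_fee, has_dependent, has_valid_id, household_head, identity_verified, income_below_cap, means_tested, notify_finance, over_18, priority_flag, renewal_due, resident, tax_filed} — 22 facts.

22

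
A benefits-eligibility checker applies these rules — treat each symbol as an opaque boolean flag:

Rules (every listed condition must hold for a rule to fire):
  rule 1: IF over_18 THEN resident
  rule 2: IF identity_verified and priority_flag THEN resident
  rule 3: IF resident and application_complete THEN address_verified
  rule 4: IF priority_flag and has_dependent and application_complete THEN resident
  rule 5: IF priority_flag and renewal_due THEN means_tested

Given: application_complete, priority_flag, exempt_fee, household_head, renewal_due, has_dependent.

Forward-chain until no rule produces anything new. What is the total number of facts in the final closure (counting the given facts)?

9

Round 1 fires rule 4, rule 5, giving resident, means_tested.
Round 2 fires rule 3, giving address_verified.
Closure: {address_verified, application_complete, exempt_fee, has_dependent, household_head, means_tested, priority_flag, renewal_due, resident} — 9 facts.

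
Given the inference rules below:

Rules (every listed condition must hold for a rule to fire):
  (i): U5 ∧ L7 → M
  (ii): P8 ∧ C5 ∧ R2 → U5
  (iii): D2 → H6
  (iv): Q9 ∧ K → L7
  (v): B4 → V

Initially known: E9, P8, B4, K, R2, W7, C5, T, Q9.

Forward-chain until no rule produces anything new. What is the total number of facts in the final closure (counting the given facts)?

13

[1] (ii) [P8 ∧ C5 ∧ R2 → U5]; (iv) [Q9 ∧ K → L7]; (v) [B4 → V]. ⇒ new: U5, L7, V.
[2] (i) [U5 ∧ L7 → M]. ⇒ new: M.
Closure: {B4, C5, E9, K, L7, M, P8, Q9, R2, T, U5, V, W7} — 13 facts.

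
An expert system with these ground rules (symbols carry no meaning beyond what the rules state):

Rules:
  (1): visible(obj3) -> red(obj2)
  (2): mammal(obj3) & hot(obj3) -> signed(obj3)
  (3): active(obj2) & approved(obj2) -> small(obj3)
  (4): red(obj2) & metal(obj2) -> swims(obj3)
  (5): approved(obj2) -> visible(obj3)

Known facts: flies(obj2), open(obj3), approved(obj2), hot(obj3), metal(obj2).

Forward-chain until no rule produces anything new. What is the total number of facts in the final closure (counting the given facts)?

[1] (5) [approved(obj2) -> visible(obj3)]. ⇒ new: visible(obj3).
[2] (1) [visible(obj3) -> red(obj2)]. ⇒ new: red(obj2).
[3] (4) [red(obj2) & metal(obj2) -> swims(obj3)]. ⇒ new: swims(obj3).
Closure: {approved(obj2), flies(obj2), hot(obj3), metal(obj2), open(obj3), red(obj2), swims(obj3), visible(obj3)} — 8 facts.

8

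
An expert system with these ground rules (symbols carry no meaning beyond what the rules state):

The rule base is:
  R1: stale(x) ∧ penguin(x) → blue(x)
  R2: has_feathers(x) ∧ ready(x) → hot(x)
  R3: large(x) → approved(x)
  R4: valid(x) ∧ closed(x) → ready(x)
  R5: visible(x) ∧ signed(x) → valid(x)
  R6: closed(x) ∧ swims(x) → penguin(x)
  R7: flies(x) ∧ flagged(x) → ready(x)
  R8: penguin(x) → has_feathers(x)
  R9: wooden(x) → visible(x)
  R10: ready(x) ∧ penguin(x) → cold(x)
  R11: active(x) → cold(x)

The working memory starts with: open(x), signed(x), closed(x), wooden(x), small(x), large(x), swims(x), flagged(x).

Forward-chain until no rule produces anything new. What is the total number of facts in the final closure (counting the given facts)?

Round 1 fires R3, R6, R9, giving approved(x), penguin(x), visible(x).
Round 2 fires R5, R8, giving valid(x), has_feathers(x).
Round 3 fires R4, giving ready(x).
Round 4 fires R2, R10, giving hot(x), cold(x).
Closure: {approved(x), closed(x), cold(x), flagged(x), has_feathers(x), hot(x), large(x), open(x), penguin(x), ready(x), signed(x), small(x), swims(x), valid(x), visible(x), wooden(x)} — 16 facts.

16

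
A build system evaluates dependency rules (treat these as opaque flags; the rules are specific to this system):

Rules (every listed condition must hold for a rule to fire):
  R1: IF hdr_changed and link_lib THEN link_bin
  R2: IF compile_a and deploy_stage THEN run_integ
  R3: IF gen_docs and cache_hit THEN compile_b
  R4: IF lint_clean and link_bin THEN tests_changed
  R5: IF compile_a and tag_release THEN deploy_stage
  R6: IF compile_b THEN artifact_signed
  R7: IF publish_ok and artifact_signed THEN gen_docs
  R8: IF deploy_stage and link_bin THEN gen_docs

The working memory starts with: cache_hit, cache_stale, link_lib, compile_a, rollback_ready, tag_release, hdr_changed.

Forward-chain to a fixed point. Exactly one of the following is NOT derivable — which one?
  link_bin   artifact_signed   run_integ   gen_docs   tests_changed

Round 1 fires R1, R5, giving link_bin, deploy_stage.
Round 2 fires R2, R8, giving run_integ, gen_docs.
Round 3 fires R3, giving compile_b.
Round 4 fires R6, giving artifact_signed.
Derived: artifact_signed (round 4), link_bin (round 1), gen_docs (round 2), run_integ (round 2). tests_changed never appears in any round.

tests_changed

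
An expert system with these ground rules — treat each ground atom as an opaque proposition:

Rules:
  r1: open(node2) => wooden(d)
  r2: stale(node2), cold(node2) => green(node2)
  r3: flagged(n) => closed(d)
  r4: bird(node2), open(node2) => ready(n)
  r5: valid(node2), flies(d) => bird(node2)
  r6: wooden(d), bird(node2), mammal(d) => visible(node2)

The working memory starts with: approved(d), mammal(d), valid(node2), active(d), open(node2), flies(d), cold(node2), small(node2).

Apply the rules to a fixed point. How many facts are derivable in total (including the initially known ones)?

Round 1: r1 [open(node2) => wooden(d)]; r5 [valid(node2), flies(d) => bird(node2)]. New: wooden(d), bird(node2).
Round 2: r4 [bird(node2), open(node2) => ready(n)]; r6 [wooden(d), bird(node2), mammal(d) => visible(node2)]. New: ready(n), visible(node2).
Closure: {active(d), approved(d), bird(node2), cold(node2), flies(d), mammal(d), open(node2), ready(n), small(node2), valid(node2), visible(node2), wooden(d)} — 12 facts.

12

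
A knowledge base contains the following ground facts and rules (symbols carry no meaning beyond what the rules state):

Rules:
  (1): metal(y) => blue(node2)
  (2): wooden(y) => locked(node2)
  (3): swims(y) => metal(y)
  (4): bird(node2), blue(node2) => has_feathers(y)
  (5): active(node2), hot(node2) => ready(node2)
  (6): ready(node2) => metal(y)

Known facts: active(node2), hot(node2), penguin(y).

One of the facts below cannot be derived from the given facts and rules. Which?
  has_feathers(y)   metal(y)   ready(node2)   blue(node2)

Round 1 — (5), derive ready(node2).
Round 2 — (6), derive metal(y).
Round 3 — (1), derive blue(node2).
Derived: blue(node2) (round 3), metal(y) (round 2), ready(node2) (round 1). has_feathers(y) never appears in any round.

has_feathers(y)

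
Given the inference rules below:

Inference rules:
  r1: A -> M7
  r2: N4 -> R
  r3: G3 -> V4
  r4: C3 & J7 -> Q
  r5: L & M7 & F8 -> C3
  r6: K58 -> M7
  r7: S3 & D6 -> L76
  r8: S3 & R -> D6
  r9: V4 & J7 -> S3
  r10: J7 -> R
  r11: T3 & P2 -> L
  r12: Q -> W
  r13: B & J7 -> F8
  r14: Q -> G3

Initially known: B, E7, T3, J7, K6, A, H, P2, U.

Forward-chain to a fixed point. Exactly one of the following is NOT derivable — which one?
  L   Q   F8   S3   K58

K58

Round 1: r1 [A -> M7]; r10 [J7 -> R]; r11 [T3 & P2 -> L]; r13 [B & J7 -> F8]. New: M7, R, L, F8.
Round 2: r5 [L & M7 & F8 -> C3]. New: C3.
Round 3: r4 [C3 & J7 -> Q]. New: Q.
Round 4: r12 [Q -> W]; r14 [Q -> G3]. New: W, G3.
Round 5: r3 [G3 -> V4]. New: V4.
Round 6: r9 [V4 & J7 -> S3]. New: S3.
Round 7: r8 [S3 & R -> D6]. New: D6.
Round 8: r7 [S3 & D6 -> L76]. New: L76.
Derived: Q (round 3), F8 (round 1), L (round 1), S3 (round 6). K58 never appears in any round.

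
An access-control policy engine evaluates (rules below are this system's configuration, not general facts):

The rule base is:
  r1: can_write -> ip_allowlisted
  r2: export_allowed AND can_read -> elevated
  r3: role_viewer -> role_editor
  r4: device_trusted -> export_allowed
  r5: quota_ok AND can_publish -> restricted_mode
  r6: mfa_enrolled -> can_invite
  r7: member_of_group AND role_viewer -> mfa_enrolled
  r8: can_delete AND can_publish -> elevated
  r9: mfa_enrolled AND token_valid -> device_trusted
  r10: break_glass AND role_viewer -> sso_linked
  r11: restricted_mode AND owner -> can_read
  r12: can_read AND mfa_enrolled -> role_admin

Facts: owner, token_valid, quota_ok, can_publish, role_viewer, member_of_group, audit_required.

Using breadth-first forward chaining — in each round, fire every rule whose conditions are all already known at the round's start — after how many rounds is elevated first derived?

4

Round 1 — r3, r5, r7, derive role_editor, restricted_mode, mfa_enrolled.
Round 2 — r6, r9, r11, derive can_invite, device_trusted, can_read.
Round 3 — r4, r12, derive export_allowed, role_admin.
Round 4 — r2, derive elevated.
elevated first appears in round 4.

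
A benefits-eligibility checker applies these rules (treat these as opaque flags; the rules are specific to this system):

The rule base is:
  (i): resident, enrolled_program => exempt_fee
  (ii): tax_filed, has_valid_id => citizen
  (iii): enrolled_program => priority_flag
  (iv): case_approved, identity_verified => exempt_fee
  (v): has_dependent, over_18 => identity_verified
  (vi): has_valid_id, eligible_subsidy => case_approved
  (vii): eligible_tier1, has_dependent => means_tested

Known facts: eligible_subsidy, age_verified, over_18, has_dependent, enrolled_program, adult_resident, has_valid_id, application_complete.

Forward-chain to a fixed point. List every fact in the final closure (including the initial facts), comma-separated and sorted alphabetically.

Round 1: (iii) [enrolled_program => priority_flag]; (v) [has_dependent, over_18 => identity_verified]; (vi) [has_valid_id, eligible_subsidy => case_approved]. New: priority_flag, identity_verified, case_approved.
Round 2: (iv) [case_approved, identity_verified => exempt_fee]. New: exempt_fee.

adult_resident, age_verified, application_complete, case_approved, eligible_subsidy, enrolled_program, exempt_fee, has_dependent, has_valid_id, identity_verified, over_18, priority_flag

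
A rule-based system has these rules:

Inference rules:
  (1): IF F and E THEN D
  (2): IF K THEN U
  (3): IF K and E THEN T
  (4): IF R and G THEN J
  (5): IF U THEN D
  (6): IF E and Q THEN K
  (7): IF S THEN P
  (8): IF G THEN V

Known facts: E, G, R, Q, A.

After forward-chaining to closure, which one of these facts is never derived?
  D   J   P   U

Round 1: (4) [IF R and G THEN J]; (6) [IF E and Q THEN K]; (8) [IF G THEN V]. New: J, K, V.
Round 2: (2) [IF K THEN U]; (3) [IF K and E THEN T]. New: U, T.
Round 3: (5) [IF U THEN D]. New: D.
Derived: U (round 2), D (round 3), J (round 1). P never appears in any round.

P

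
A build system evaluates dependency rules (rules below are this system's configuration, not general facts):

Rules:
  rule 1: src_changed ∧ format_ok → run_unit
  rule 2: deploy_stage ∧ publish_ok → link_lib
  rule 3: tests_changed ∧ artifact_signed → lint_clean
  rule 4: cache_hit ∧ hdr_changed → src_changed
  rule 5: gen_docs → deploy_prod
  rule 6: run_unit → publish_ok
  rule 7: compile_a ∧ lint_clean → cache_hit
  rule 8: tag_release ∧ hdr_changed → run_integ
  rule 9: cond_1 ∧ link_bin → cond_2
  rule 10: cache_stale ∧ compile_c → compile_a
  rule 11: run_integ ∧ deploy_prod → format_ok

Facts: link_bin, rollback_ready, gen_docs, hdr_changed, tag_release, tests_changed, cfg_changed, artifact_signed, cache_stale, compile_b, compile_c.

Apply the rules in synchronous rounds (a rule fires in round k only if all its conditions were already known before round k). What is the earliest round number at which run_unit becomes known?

4

Round 1 fires rule 3, rule 5, rule 8, rule 10, giving lint_clean, deploy_prod, run_integ, compile_a.
Round 2 fires rule 7, rule 11, giving cache_hit, format_ok.
Round 3 fires rule 4, giving src_changed.
Round 4 fires rule 1, giving run_unit.
run_unit first appears in round 4.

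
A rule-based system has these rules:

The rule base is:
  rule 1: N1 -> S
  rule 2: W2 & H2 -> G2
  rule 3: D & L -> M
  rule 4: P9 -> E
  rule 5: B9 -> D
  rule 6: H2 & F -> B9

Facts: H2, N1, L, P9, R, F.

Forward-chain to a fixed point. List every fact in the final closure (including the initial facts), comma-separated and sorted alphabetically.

Round 1: rule 1 [N1 -> S]; rule 4 [P9 -> E]; rule 6 [H2 & F -> B9]. New: S, E, B9.
Round 2: rule 5 [B9 -> D]. New: D.
Round 3: rule 3 [D & L -> M]. New: M.

B9, D, E, F, H2, L, M, N1, P9, R, S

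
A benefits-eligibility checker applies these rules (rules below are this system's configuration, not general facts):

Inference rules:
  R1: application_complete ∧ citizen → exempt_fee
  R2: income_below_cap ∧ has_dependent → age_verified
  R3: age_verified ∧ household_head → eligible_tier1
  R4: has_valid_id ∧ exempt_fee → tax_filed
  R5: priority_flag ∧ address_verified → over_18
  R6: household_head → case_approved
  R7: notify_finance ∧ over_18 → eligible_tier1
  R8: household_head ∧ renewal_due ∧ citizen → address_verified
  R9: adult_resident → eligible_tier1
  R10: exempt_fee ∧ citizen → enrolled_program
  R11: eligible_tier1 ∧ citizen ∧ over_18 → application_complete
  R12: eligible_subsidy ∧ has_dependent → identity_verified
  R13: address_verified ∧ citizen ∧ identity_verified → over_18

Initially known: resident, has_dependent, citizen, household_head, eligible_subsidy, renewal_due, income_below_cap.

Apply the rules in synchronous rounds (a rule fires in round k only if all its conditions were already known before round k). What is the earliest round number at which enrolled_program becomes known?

5

Round 1: R2 [income_below_cap ∧ has_dependent → age_verified]; R6 [household_head → case_approved]; R8 [household_head ∧ renewal_due ∧ citizen → address_verified]; R12 [eligible_subsidy ∧ has_dependent → identity_verified]. New: age_verified, case_approved, address_verified, identity_verified.
Round 2: R3 [age_verified ∧ household_head → eligible_tier1]; R13 [address_verified ∧ citizen ∧ identity_verified → over_18]. New: eligible_tier1, over_18.
Round 3: R11 [eligible_tier1 ∧ citizen ∧ over_18 → application_complete]. New: application_complete.
Round 4: R1 [application_complete ∧ citizen → exempt_fee]. New: exempt_fee.
Round 5: R10 [exempt_fee ∧ citizen → enrolled_program]. New: enrolled_program.
enrolled_program first appears in round 5.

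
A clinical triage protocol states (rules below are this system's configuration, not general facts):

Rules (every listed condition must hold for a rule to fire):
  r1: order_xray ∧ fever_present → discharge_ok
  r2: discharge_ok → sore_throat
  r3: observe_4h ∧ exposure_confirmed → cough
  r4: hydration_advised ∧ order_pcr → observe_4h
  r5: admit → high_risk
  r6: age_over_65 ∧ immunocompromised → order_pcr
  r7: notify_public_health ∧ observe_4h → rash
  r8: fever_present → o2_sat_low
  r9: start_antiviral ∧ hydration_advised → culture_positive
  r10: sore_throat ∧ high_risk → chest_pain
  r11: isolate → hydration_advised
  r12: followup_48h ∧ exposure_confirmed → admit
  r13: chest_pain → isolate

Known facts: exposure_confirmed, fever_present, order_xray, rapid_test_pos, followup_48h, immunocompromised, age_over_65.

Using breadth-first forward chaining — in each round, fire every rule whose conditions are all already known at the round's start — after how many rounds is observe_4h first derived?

6

Round 1: r1 [order_xray ∧ fever_present → discharge_ok]; r6 [age_over_65 ∧ immunocompromised → order_pcr]; r8 [fever_present → o2_sat_low]; r12 [followup_48h ∧ exposure_confirmed → admit]. Adds discharge_ok, order_pcr, o2_sat_low, admit.
Round 2: r2 [discharge_ok → sore_throat]; r5 [admit → high_risk]. Adds sore_throat, high_risk.
Round 3: r10 [sore_throat ∧ high_risk → chest_pain]. Adds chest_pain.
Round 4: r13 [chest_pain → isolate]. Adds isolate.
Round 5: r11 [isolate → hydration_advised]. Adds hydration_advised.
Round 6: r4 [hydration_advised ∧ order_pcr → observe_4h]. Adds observe_4h.
observe_4h first appears in round 6.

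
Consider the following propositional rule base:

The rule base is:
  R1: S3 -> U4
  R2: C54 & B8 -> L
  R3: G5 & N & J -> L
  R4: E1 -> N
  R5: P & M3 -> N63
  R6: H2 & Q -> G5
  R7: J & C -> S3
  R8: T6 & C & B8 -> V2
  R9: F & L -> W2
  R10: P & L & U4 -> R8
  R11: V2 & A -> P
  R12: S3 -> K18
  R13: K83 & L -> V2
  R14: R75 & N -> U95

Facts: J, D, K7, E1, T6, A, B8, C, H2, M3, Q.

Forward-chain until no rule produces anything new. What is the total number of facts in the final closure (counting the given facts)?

21

[1] R4 [E1 -> N]; R6 [H2 & Q -> G5]; R7 [J & C -> S3]; R8 [T6 & C & B8 -> V2]. ⇒ new: N, G5, S3, V2.
[2] R1 [S3 -> U4]; R3 [G5 & N & J -> L]; R11 [V2 & A -> P]; R12 [S3 -> K18]. ⇒ new: U4, L, P, K18.
[3] R5 [P & M3 -> N63]; R10 [P & L & U4 -> R8]. ⇒ new: N63, R8.
Closure: {A, B8, C, D, E1, G5, H2, J, K18, K7, L, M3, N, N63, P, Q, R8, S3, T6, U4, V2} — 21 facts.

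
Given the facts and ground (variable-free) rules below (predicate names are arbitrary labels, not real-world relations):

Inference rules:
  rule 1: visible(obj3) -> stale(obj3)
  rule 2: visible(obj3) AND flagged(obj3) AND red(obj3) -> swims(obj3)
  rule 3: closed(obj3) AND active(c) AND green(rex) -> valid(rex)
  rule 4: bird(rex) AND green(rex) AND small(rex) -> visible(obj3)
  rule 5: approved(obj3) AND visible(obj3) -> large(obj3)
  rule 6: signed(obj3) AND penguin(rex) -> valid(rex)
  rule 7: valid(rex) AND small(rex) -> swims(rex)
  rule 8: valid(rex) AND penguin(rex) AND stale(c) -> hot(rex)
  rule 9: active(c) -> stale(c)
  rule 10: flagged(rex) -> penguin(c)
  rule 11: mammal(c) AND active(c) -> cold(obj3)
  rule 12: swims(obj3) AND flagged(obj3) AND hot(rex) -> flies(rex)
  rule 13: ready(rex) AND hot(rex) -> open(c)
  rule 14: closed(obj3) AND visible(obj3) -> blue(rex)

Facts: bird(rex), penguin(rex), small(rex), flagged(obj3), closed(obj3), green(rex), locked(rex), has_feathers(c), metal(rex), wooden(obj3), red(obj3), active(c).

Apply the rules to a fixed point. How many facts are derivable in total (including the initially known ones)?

Round 1 fires rule 3, rule 4, rule 9, giving valid(rex), visible(obj3), stale(c).
Round 2 fires rule 1, rule 2, rule 7, rule 8, rule 14, giving stale(obj3), swims(obj3), swims(rex), hot(rex), blue(rex).
Round 3 fires rule 12, giving flies(rex).
Closure: {active(c), bird(rex), blue(rex), closed(obj3), flagged(obj3), flies(rex), green(rex), has_feathers(c), hot(rex), locked(rex), metal(rex), penguin(rex), red(obj3), small(rex), stale(c), stale(obj3), swims(obj3), swims(rex), valid(rex), visible(obj3), wooden(obj3)} — 21 facts.

21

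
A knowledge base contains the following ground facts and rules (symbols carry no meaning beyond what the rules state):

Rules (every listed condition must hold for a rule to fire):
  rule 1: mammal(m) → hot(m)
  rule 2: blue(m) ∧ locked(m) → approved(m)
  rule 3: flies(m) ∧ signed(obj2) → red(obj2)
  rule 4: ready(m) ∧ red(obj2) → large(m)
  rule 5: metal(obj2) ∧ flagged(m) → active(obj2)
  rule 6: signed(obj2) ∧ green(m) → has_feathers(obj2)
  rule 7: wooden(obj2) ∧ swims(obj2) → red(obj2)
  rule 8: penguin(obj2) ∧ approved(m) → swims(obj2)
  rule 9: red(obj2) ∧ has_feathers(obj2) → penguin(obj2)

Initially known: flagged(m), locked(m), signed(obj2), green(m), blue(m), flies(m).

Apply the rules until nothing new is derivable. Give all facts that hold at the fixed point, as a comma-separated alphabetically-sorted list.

Round 1 fires rule 2, rule 3, rule 6, giving approved(m), red(obj2), has_feathers(obj2).
Round 2 fires rule 9, giving penguin(obj2).
Round 3 fires rule 8, giving swims(obj2).

approved(m), blue(m), flagged(m), flies(m), green(m), has_feathers(obj2), locked(m), penguin(obj2), red(obj2), signed(obj2), swims(obj2)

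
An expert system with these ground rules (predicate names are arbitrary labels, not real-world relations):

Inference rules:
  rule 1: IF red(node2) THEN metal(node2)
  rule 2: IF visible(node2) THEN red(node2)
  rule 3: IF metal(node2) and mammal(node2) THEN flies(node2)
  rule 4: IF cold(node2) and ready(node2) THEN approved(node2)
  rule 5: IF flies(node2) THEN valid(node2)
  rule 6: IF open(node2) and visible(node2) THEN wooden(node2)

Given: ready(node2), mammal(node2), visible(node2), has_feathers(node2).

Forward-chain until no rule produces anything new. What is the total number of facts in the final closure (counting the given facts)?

8

Round 1: rule 2 [IF visible(node2) THEN red(node2)]. Adds red(node2).
Round 2: rule 1 [IF red(node2) THEN metal(node2)]. Adds metal(node2).
Round 3: rule 3 [IF metal(node2) and mammal(node2) THEN flies(node2)]. Adds flies(node2).
Round 4: rule 5 [IF flies(node2) THEN valid(node2)]. Adds valid(node2).
Closure: {flies(node2), has_feathers(node2), mammal(node2), metal(node2), ready(node2), red(node2), valid(node2), visible(node2)} — 8 facts.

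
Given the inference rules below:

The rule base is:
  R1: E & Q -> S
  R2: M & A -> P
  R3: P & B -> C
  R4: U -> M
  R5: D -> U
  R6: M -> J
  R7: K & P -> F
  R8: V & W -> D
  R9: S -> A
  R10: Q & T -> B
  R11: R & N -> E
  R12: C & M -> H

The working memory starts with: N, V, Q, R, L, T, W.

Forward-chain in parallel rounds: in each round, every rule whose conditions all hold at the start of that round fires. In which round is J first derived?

4

Round 1: R8 [V & W -> D]; R10 [Q & T -> B]; R11 [R & N -> E]. Adds D, B, E.
Round 2: R1 [E & Q -> S]; R5 [D -> U]. Adds S, U.
Round 3: R4 [U -> M]; R9 [S -> A]. Adds M, A.
Round 4: R2 [M & A -> P]; R6 [M -> J]. Adds P, J.
J first appears in round 4.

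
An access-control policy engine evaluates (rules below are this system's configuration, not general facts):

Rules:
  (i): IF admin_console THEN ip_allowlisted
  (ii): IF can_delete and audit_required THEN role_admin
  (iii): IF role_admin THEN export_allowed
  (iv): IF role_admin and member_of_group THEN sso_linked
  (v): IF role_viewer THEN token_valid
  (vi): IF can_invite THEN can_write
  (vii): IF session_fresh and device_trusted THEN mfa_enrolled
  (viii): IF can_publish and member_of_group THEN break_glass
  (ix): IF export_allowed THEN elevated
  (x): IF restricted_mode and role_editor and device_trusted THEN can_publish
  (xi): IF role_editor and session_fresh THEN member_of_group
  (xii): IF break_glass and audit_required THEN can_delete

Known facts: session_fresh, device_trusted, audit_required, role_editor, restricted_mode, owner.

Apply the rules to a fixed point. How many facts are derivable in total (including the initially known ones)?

15

Round 1 fires (vii), (x), (xi), giving mfa_enrolled, can_publish, member_of_group.
Round 2 fires (viii), giving break_glass.
Round 3 fires (xii), giving can_delete.
Round 4 fires (ii), giving role_admin.
Round 5 fires (iii), (iv), giving export_allowed, sso_linked.
Round 6 fires (ix), giving elevated.
Closure: {audit_required, break_glass, can_delete, can_publish, device_trusted, elevated, export_allowed, member_of_group, mfa_enrolled, owner, restricted_mode, role_admin, role_editor, session_fresh, sso_linked} — 15 facts.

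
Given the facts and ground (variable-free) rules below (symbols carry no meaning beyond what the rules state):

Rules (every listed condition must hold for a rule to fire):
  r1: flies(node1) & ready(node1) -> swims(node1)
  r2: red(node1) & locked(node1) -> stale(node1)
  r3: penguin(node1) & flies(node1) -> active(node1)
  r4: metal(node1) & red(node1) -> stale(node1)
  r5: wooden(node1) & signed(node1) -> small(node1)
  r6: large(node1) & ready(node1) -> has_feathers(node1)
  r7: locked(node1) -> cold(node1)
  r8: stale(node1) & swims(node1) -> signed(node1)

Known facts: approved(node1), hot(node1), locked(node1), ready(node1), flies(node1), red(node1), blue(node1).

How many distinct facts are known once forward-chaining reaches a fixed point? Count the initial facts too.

Round 1: r1 [flies(node1) & ready(node1) -> swims(node1)]; r2 [red(node1) & locked(node1) -> stale(node1)]; r7 [locked(node1) -> cold(node1)]. New: swims(node1), stale(node1), cold(node1).
Round 2: r8 [stale(node1) & swims(node1) -> signed(node1)]. New: signed(node1).
Closure: {approved(node1), blue(node1), cold(node1), flies(node1), hot(node1), locked(node1), ready(node1), red(node1), signed(node1), stale(node1), swims(node1)} — 11 facts.

11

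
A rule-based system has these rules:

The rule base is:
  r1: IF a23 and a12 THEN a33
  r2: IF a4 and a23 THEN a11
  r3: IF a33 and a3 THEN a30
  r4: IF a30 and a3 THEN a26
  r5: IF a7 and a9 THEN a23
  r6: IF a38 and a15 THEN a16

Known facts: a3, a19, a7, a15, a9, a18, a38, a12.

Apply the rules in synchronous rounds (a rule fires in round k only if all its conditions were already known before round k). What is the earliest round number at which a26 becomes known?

4

[1] r5 [IF a7 and a9 THEN a23]; r6 [IF a38 and a15 THEN a16]. ⇒ new: a23, a16.
[2] r1 [IF a23 and a12 THEN a33]. ⇒ new: a33.
[3] r3 [IF a33 and a3 THEN a30]. ⇒ new: a30.
[4] r4 [IF a30 and a3 THEN a26]. ⇒ new: a26.
a26 first appears in round 4.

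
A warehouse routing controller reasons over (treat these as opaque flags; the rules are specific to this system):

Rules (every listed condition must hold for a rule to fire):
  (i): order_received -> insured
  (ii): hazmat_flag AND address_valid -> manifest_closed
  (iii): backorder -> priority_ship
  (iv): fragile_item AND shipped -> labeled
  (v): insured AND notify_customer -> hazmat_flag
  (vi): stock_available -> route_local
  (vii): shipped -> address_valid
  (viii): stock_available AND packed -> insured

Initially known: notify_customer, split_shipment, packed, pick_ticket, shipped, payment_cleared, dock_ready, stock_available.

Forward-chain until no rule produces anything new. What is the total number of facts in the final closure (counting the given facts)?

Round 1: (vi) [stock_available -> route_local]; (vii) [shipped -> address_valid]; (viii) [stock_available AND packed -> insured]. Adds route_local, address_valid, insured.
Round 2: (v) [insured AND notify_customer -> hazmat_flag]. Adds hazmat_flag.
Round 3: (ii) [hazmat_flag AND address_valid -> manifest_closed]. Adds manifest_closed.
Closure: {address_valid, dock_ready, hazmat_flag, insured, manifest_closed, notify_customer, packed, payment_cleared, pick_ticket, route_local, shipped, split_shipment, stock_available} — 13 facts.

13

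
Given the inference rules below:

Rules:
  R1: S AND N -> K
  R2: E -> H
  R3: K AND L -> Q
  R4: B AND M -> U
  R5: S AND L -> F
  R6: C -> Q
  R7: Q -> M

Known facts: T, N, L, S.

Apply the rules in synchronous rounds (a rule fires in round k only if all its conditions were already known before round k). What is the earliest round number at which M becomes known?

Round 1 — R1, R5, derive K, F.
Round 2 — R3, derive Q.
Round 3 — R7, derive M.
M first appears in round 3.

3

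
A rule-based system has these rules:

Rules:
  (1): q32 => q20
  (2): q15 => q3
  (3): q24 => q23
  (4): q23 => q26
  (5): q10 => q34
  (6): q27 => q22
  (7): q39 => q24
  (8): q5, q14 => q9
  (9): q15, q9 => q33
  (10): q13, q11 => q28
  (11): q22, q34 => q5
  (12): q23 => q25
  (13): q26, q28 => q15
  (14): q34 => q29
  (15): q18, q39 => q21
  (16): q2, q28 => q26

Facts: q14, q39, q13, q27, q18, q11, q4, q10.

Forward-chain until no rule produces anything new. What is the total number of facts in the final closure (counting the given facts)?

Round 1: (5) [q10 => q34]; (6) [q27 => q22]; (7) [q39 => q24]; (10) [q13, q11 => q28]; (15) [q18, q39 => q21]. Adds q34, q22, q24, q28, q21.
Round 2: (3) [q24 => q23]; (11) [q22, q34 => q5]; (14) [q34 => q29]. Adds q23, q5, q29.
Round 3: (4) [q23 => q26]; (8) [q5, q14 => q9]; (12) [q23 => q25]. Adds q26, q9, q25.
Round 4: (13) [q26, q28 => q15]. Adds q15.
Round 5: (2) [q15 => q3]; (9) [q15, q9 => q33]. Adds q3, q33.
Closure: {q10, q11, q13, q14, q15, q18, q21, q22, q23, q24, q25, q26, q27, q28, q29, q3, q33, q34, q39, q4, q5, q9} — 22 facts.

22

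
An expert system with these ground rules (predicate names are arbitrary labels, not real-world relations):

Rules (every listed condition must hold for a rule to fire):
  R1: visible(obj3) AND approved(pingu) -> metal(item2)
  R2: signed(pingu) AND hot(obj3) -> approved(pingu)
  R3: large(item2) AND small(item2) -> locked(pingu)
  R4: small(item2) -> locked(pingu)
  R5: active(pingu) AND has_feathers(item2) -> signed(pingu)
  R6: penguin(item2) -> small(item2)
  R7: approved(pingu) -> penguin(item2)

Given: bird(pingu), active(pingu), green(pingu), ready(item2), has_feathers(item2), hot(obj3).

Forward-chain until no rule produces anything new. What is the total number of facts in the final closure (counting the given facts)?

11

Round 1: R5 [active(pingu) AND has_feathers(item2) -> signed(pingu)]. Adds signed(pingu).
Round 2: R2 [signed(pingu) AND hot(obj3) -> approved(pingu)]. Adds approved(pingu).
Round 3: R7 [approved(pingu) -> penguin(item2)]. Adds penguin(item2).
Round 4: R6 [penguin(item2) -> small(item2)]. Adds small(item2).
Round 5: R4 [small(item2) -> locked(pingu)]. Adds locked(pingu).
Closure: {active(pingu), approved(pingu), bird(pingu), green(pingu), has_feathers(item2), hot(obj3), locked(pingu), penguin(item2), ready(item2), signed(pingu), small(item2)} — 11 facts.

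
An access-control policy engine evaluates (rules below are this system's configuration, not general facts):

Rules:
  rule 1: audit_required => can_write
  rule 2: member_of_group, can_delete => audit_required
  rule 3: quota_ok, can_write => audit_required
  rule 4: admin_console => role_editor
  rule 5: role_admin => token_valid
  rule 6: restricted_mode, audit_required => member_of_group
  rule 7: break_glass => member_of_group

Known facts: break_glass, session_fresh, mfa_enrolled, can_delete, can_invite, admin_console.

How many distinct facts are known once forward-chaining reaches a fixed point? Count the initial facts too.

10

[1] rule 4 [admin_console => role_editor]; rule 7 [break_glass => member_of_group]. ⇒ new: role_editor, member_of_group.
[2] rule 2 [member_of_group, can_delete => audit_required]. ⇒ new: audit_required.
[3] rule 1 [audit_required => can_write]. ⇒ new: can_write.
Closure: {admin_console, audit_required, break_glass, can_delete, can_invite, can_write, member_of_group, mfa_enrolled, role_editor, session_fresh} — 10 facts.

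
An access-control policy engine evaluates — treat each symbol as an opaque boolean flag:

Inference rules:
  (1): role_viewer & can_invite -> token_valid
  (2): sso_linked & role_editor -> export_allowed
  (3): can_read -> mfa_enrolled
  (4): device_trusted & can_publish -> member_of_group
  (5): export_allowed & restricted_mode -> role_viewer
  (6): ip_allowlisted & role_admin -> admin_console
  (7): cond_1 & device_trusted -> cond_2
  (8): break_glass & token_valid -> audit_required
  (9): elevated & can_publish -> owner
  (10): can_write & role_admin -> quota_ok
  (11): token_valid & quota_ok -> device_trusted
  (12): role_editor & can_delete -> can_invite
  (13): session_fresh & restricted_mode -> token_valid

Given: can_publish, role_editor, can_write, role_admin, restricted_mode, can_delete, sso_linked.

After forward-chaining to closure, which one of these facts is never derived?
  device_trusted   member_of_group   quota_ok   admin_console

Round 1: (2) [sso_linked & role_editor -> export_allowed]; (10) [can_write & role_admin -> quota_ok]; (12) [role_editor & can_delete -> can_invite]. Adds export_allowed, quota_ok, can_invite.
Round 2: (5) [export_allowed & restricted_mode -> role_viewer]. Adds role_viewer.
Round 3: (1) [role_viewer & can_invite -> token_valid]. Adds token_valid.
Round 4: (11) [token_valid & quota_ok -> device_trusted]. Adds device_trusted.
Round 5: (4) [device_trusted & can_publish -> member_of_group]. Adds member_of_group.
Derived: quota_ok (round 1), device_trusted (round 4), member_of_group (round 5). admin_console never appears in any round.

admin_console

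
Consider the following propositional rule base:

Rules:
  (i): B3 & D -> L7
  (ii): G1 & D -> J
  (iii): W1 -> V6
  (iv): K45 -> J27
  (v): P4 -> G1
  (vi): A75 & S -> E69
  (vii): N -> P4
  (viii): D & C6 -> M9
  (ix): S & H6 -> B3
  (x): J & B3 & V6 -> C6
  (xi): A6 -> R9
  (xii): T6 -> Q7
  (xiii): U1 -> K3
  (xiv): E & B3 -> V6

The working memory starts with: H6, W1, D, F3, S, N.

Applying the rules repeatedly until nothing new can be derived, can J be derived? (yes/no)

yes

Round 1 fires (iii), (vii), (ix), giving V6, P4, B3.
Round 2 fires (i), (v), giving L7, G1.
Round 3 fires (ii), giving J.
Round 4 fires (x), giving C6.
Round 5 fires (viii), giving M9.
J appears in round 3, so it is derivable.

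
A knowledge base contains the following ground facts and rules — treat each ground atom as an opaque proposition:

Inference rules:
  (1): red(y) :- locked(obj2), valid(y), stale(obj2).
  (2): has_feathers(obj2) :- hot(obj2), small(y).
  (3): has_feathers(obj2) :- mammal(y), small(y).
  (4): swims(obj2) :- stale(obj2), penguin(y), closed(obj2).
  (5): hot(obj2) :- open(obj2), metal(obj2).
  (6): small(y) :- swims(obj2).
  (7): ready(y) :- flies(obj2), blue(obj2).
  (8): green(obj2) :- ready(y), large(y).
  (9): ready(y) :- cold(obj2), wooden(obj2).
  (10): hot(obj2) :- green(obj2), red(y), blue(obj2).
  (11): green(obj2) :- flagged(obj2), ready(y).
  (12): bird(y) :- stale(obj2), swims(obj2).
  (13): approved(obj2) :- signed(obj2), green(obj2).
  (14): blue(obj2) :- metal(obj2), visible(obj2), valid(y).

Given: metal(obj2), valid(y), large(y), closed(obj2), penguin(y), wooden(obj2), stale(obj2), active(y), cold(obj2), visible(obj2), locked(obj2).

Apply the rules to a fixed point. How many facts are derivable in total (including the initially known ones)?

Round 1: (1) [red(y) :- locked(obj2), valid(y), stale(obj2).]; (4) [swims(obj2) :- stale(obj2), penguin(y), closed(obj2).]; (9) [ready(y) :- cold(obj2), wooden(obj2).]; (14) [blue(obj2) :- metal(obj2), visible(obj2), valid(y).]. New: red(y), swims(obj2), ready(y), blue(obj2).
Round 2: (6) [small(y) :- swims(obj2).]; (8) [green(obj2) :- ready(y), large(y).]; (12) [bird(y) :- stale(obj2), swims(obj2).]. New: small(y), green(obj2), bird(y).
Round 3: (10) [hot(obj2) :- green(obj2), red(y), blue(obj2).]. New: hot(obj2).
Round 4: (2) [has_feathers(obj2) :- hot(obj2), small(y).]. New: has_feathers(obj2).
Closure: {active(y), bird(y), blue(obj2), closed(obj2), cold(obj2), green(obj2), has_feathers(obj2), hot(obj2), large(y), locked(obj2), metal(obj2), penguin(y), ready(y), red(y), small(y), stale(obj2), swims(obj2), valid(y), visible(obj2), wooden(obj2)} — 20 facts.

20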